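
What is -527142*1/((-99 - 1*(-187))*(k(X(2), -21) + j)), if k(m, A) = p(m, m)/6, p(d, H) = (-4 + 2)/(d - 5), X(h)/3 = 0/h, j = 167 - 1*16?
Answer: -359415/9064 ≈ -39.653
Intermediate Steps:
j = 151 (j = 167 - 16 = 151)
X(h) = 0 (X(h) = 3*(0/h) = 3*0 = 0)
p(d, H) = -2/(-5 + d)
k(m, A) = -1/(3*(-5 + m)) (k(m, A) = -2/(-5 + m)/6 = -2/(-5 + m)*(1/6) = -1/(3*(-5 + m)))
-527142*1/((-99 - 1*(-187))*(k(X(2), -21) + j)) = -527142*1/((-99 - 1*(-187))*(-1/(-15 + 3*0) + 151)) = -527142*1/((-99 + 187)*(-1/(-15 + 0) + 151)) = -527142*1/(88*(-1/(-15) + 151)) = -527142*1/(88*(-1*(-1/15) + 151)) = -527142*1/(88*(1/15 + 151)) = -527142/(88*(2266/15)) = -527142/199408/15 = -527142*15/199408 = -359415/9064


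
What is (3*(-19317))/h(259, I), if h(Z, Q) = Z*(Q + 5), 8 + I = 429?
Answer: -19317/36778 ≈ -0.52523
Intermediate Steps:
I = 421 (I = -8 + 429 = 421)
h(Z, Q) = Z*(5 + Q)
(3*(-19317))/h(259, I) = (3*(-19317))/((259*(5 + 421))) = -57951/(259*426) = -57951/110334 = -57951*1/110334 = -19317/36778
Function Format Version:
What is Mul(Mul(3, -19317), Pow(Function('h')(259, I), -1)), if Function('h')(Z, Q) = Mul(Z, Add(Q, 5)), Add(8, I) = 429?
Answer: Rational(-19317, 36778) ≈ -0.52523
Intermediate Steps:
I = 421 (I = Add(-8, 429) = 421)
Function('h')(Z, Q) = Mul(Z, Add(5, Q))
Mul(Mul(3, -19317), Pow(Function('h')(259, I), -1)) = Mul(Mul(3, -19317), Pow(Mul(259, Add(5, 421)), -1)) = Mul(-57951, Pow(Mul(259, 426), -1)) = Mul(-57951, Pow(110334, -1)) = Mul(-57951, Rational(1, 110334)) = Rational(-19317, 36778)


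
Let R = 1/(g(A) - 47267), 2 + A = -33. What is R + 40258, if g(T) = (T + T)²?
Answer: 1705610685/42367 ≈ 40258.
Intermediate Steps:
A = -35 (A = -2 - 33 = -35)
g(T) = 4*T² (g(T) = (2*T)² = 4*T²)
R = -1/42367 (R = 1/(4*(-35)² - 47267) = 1/(4*1225 - 47267) = 1/(4900 - 47267) = 1/(-42367) = -1/42367 ≈ -2.3603e-5)
R + 40258 = -1/42367 + 40258 = 1705610685/42367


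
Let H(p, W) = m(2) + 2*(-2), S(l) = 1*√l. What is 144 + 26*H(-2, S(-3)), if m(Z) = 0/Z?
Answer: 40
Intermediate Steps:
S(l) = √l
m(Z) = 0
H(p, W) = -4 (H(p, W) = 0 + 2*(-2) = 0 - 4 = -4)
144 + 26*H(-2, S(-3)) = 144 + 26*(-4) = 144 - 104 = 40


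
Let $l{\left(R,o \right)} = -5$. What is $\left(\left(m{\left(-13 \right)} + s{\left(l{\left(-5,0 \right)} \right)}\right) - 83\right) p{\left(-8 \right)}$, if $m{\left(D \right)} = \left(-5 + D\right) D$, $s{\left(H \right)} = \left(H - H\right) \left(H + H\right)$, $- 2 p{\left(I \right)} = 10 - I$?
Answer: $-1359$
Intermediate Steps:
$p{\left(I \right)} = -5 + \frac{I}{2}$ ($p{\left(I \right)} = - \frac{10 - I}{2} = -5 + \frac{I}{2}$)
$s{\left(H \right)} = 0$ ($s{\left(H \right)} = 0 \cdot 2 H = 0$)
$m{\left(D \right)} = D \left(-5 + D\right)$
$\left(\left(m{\left(-13 \right)} + s{\left(l{\left(-5,0 \right)} \right)}\right) - 83\right) p{\left(-8 \right)} = \left(\left(- 13 \left(-5 - 13\right) + 0\right) - 83\right) \left(-5 + \frac{1}{2} \left(-8\right)\right) = \left(\left(\left(-13\right) \left(-18\right) + 0\right) - 83\right) \left(-5 - 4\right) = \left(\left(234 + 0\right) - 83\right) \left(-9\right) = \left(234 - 83\right) \left(-9\right) = 151 \left(-9\right) = -1359$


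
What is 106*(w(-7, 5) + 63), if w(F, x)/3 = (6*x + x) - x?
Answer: 16218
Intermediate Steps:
w(F, x) = 18*x (w(F, x) = 3*((6*x + x) - x) = 3*(7*x - x) = 3*(6*x) = 18*x)
106*(w(-7, 5) + 63) = 106*(18*5 + 63) = 106*(90 + 63) = 106*153 = 16218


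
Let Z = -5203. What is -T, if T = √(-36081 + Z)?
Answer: -2*I*√10321 ≈ -203.18*I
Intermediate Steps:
T = 2*I*√10321 (T = √(-36081 - 5203) = √(-41284) = 2*I*√10321 ≈ 203.18*I)
-T = -2*I*√10321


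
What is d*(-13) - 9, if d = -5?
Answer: 56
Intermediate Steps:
d*(-13) - 9 = -5*(-13) - 9 = 65 - 9 = 56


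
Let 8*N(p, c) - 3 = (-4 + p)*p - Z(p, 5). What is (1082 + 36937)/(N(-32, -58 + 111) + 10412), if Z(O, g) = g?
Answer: 152076/42223 ≈ 3.6017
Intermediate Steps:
N(p, c) = -¼ + p*(-4 + p)/8 (N(p, c) = 3/8 + ((-4 + p)*p - 1*5)/8 = 3/8 + (p*(-4 + p) - 5)/8 = 3/8 + (-5 + p*(-4 + p))/8 = 3/8 + (-5/8 + p*(-4 + p)/8) = -¼ + p*(-4 + p)/8)
(1082 + 36937)/(N(-32, -58 + 111) + 10412) = (1082 + 36937)/((-¼ - ½*(-32) + (⅛)*(-32)²) + 10412) = 38019/((-¼ + 16 + (⅛)*1024) + 10412) = 38019/((-¼ + 16 + 128) + 10412) = 38019/(575/4 + 10412) = 38019/(42223/4) = 38019*(4/42223) = 152076/42223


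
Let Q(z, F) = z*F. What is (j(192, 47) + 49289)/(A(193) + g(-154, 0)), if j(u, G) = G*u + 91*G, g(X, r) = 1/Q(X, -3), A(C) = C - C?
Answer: 28916580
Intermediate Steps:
Q(z, F) = F*z
A(C) = 0
g(X, r) = -1/(3*X) (g(X, r) = 1/(-3*X) = -1/(3*X))
j(u, G) = 91*G + G*u
(j(192, 47) + 49289)/(A(193) + g(-154, 0)) = (47*(91 + 192) + 49289)/(0 - ⅓/(-154)) = (47*283 + 49289)/(0 - ⅓*(-1/154)) = (13301 + 49289)/(0 + 1/462) = 62590/(1/462) = 62590*462 = 28916580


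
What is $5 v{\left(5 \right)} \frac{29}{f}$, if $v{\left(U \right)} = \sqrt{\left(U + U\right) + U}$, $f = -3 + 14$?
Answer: $\frac{145 \sqrt{15}}{11} \approx 51.053$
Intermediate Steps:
$f = 11$
$v{\left(U \right)} = \sqrt{3} \sqrt{U}$ ($v{\left(U \right)} = \sqrt{2 U + U} = \sqrt{3 U} = \sqrt{3} \sqrt{U}$)
$5 v{\left(5 \right)} \frac{29}{f} = 5 \sqrt{3} \sqrt{5} \cdot \frac{29}{11} = 5 \sqrt{15} \cdot 29 \cdot \frac{1}{11} = 5 \sqrt{15} \cdot \frac{29}{11} = \frac{145 \sqrt{15}}{11}$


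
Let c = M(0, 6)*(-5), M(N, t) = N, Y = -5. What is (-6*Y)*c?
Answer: 0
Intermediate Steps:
c = 0 (c = 0*(-5) = 0)
(-6*Y)*c = -6*(-5)*0 = 30*0 = 0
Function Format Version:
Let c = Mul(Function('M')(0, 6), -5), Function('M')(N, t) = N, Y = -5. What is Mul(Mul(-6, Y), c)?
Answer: 0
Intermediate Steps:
c = 0 (c = Mul(0, -5) = 0)
Mul(Mul(-6, Y), c) = Mul(Mul(-6, -5), 0) = Mul(30, 0) = 0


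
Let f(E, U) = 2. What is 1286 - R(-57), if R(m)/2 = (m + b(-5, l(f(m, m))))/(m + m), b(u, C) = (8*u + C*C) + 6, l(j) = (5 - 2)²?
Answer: 73292/57 ≈ 1285.8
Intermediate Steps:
l(j) = 9 (l(j) = 3² = 9)
b(u, C) = 6 + C² + 8*u (b(u, C) = (8*u + C²) + 6 = (C² + 8*u) + 6 = 6 + C² + 8*u)
R(m) = (47 + m)/m (R(m) = 2*((m + (6 + 9² + 8*(-5)))/(m + m)) = 2*((m + (6 + 81 - 40))/((2*m))) = 2*((m + 47)*(1/(2*m))) = 2*((47 + m)*(1/(2*m))) = 2*((47 + m)/(2*m)) = (47 + m)/m)
1286 - R(-57) = 1286 - (47 - 57)/(-57) = 1286 - (-1)*(-10)/57 = 1286 - 1*10/57 = 1286 - 10/57 = 73292/57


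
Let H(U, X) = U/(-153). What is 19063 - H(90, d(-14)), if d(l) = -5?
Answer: 324081/17 ≈ 19064.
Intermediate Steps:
H(U, X) = -U/153 (H(U, X) = U*(-1/153) = -U/153)
19063 - H(90, d(-14)) = 19063 - (-1)*90/153 = 19063 - 1*(-10/17) = 19063 + 10/17 = 324081/17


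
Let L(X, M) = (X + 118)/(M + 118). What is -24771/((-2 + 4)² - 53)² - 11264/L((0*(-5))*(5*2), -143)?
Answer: 336599311/141659 ≈ 2376.1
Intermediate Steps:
L(X, M) = (118 + X)/(118 + M)
-24771/((-2 + 4)² - 53)² - 11264/L((0*(-5))*(5*2), -143) = -24771/((-2 + 4)² - 53)² - 11264*(118 - 143)/(118 + (0*(-5))*(5*2)) = -24771/(2² - 53)² - 11264*(-25/(118 + 0*10)) = -24771/(4 - 53)² - 11264*(-25/(118 + 0)) = -24771/((-49)²) - 11264/((-1/25*118)) = -24771/2401 - 11264/(-118/25) = -24771*1/2401 - 11264*(-25/118) = -24771/2401 + 140800/59 = 336599311/141659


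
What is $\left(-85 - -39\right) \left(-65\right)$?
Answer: $2990$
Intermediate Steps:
$\left(-85 - -39\right) \left(-65\right) = \left(-85 + 39\right) \left(-65\right) = \left(-46\right) \left(-65\right) = 2990$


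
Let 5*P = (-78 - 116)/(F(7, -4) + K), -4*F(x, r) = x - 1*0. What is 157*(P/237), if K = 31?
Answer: -121832/138645 ≈ -0.87873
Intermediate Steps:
F(x, r) = -x/4 (F(x, r) = -(x - 1*0)/4 = -(x + 0)/4 = -x/4)
P = -776/585 (P = ((-78 - 116)/(-1/4*7 + 31))/5 = (-194/(-7/4 + 31))/5 = (-194/117/4)/5 = (-194*4/117)/5 = (1/5)*(-776/117) = -776/585 ≈ -1.3265)
157*(P/237) = 157*(-776/585/237) = 157*(-776/585*1/237) = 157*(-776/138645) = -121832/138645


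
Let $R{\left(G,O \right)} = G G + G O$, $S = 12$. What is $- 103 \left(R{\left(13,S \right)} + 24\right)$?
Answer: $-35947$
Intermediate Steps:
$R{\left(G,O \right)} = G^{2} + G O$
$- 103 \left(R{\left(13,S \right)} + 24\right) = - 103 \left(13 \left(13 + 12\right) + 24\right) = - 103 \left(13 \cdot 25 + 24\right) = - 103 \left(325 + 24\right) = \left(-103\right) 349 = -35947$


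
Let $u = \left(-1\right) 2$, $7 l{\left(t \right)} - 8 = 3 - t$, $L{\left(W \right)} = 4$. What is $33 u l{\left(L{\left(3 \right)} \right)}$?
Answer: $-66$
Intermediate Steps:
$l{\left(t \right)} = \frac{11}{7} - \frac{t}{7}$ ($l{\left(t \right)} = \frac{8}{7} + \frac{3 - t}{7} = \frac{8}{7} - \left(- \frac{3}{7} + \frac{t}{7}\right) = \frac{11}{7} - \frac{t}{7}$)
$u = -2$
$33 u l{\left(L{\left(3 \right)} \right)} = 33 \left(-2\right) \left(\frac{11}{7} - \frac{4}{7}\right) = - 66 \left(\frac{11}{7} - \frac{4}{7}\right) = \left(-66\right) 1 = -66$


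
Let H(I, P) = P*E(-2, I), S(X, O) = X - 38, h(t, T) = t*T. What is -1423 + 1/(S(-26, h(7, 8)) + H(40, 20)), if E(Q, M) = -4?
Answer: -204913/144 ≈ -1423.0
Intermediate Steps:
h(t, T) = T*t
S(X, O) = -38 + X
H(I, P) = -4*P (H(I, P) = P*(-4) = -4*P)
-1423 + 1/(S(-26, h(7, 8)) + H(40, 20)) = -1423 + 1/((-38 - 26) - 4*20) = -1423 + 1/(-64 - 80) = -1423 + 1/(-144) = -1423 - 1/144 = -204913/144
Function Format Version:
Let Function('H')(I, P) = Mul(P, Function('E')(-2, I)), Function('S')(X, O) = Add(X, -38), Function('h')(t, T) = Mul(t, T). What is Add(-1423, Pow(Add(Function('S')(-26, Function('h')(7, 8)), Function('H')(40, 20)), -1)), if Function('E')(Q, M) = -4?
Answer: Rational(-204913, 144) ≈ -1423.0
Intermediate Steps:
Function('h')(t, T) = Mul(T, t)
Function('S')(X, O) = Add(-38, X)
Function('H')(I, P) = Mul(-4, P) (Function('H')(I, P) = Mul(P, -4) = Mul(-4, P))
Add(-1423, Pow(Add(Function('S')(-26, Function('h')(7, 8)), Function('H')(40, 20)), -1)) = Add(-1423, Pow(Add(Add(-38, -26), Mul(-4, 20)), -1)) = Add(-1423, Pow(Add(-64, -80), -1)) = Add(-1423, Pow(-144, -1)) = Add(-1423, Rational(-1, 144)) = Rational(-204913, 144)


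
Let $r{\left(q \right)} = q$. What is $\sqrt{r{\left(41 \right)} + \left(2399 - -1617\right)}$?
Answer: $\sqrt{4057} \approx 63.695$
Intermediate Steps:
$\sqrt{r{\left(41 \right)} + \left(2399 - -1617\right)} = \sqrt{41 + \left(2399 - -1617\right)} = \sqrt{41 + \left(2399 + 1617\right)} = \sqrt{41 + 4016} = \sqrt{4057}$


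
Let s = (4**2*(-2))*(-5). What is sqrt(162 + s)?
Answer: sqrt(322) ≈ 17.944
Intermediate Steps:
s = 160 (s = (16*(-2))*(-5) = -32*(-5) = 160)
sqrt(162 + s) = sqrt(162 + 160) = sqrt(322)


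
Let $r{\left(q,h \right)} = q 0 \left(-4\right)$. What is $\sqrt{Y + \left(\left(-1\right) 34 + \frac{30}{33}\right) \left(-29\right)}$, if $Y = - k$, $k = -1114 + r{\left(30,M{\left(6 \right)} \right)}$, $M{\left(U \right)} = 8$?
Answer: $\frac{\sqrt{250910}}{11} \approx 45.537$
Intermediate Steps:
$r{\left(q,h \right)} = 0$ ($r{\left(q,h \right)} = 0 \left(-4\right) = 0$)
$k = -1114$ ($k = -1114 + 0 = -1114$)
$Y = 1114$ ($Y = \left(-1\right) \left(-1114\right) = 1114$)
$\sqrt{Y + \left(\left(-1\right) 34 + \frac{30}{33}\right) \left(-29\right)} = \sqrt{1114 + \left(\left(-1\right) 34 + \frac{30}{33}\right) \left(-29\right)} = \sqrt{1114 + \left(-34 + 30 \cdot \frac{1}{33}\right) \left(-29\right)} = \sqrt{1114 + \left(-34 + \frac{10}{11}\right) \left(-29\right)} = \sqrt{1114 - - \frac{10556}{11}} = \sqrt{1114 + \frac{10556}{11}} = \sqrt{\frac{22810}{11}} = \frac{\sqrt{250910}}{11}$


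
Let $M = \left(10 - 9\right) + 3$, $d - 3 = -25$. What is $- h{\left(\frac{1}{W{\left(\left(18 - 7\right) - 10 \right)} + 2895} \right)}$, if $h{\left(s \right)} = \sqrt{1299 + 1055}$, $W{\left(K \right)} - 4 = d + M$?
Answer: $- \sqrt{2354} \approx -48.518$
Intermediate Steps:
$d = -22$ ($d = 3 - 25 = -22$)
$M = 4$ ($M = 1 + 3 = 4$)
$W{\left(K \right)} = -14$ ($W{\left(K \right)} = 4 + \left(-22 + 4\right) = 4 - 18 = -14$)
$h{\left(s \right)} = \sqrt{2354}$
$- h{\left(\frac{1}{W{\left(\left(18 - 7\right) - 10 \right)} + 2895} \right)} = - \sqrt{2354}$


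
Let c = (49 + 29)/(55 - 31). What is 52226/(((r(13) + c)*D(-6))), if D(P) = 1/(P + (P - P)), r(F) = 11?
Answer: -417808/19 ≈ -21990.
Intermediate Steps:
c = 13/4 (c = 78/24 = 78*(1/24) = 13/4 ≈ 3.2500)
D(P) = 1/P (D(P) = 1/(P + 0) = 1/P)
52226/(((r(13) + c)*D(-6))) = 52226/(((11 + 13/4)/(-6))) = 52226/(((57/4)*(-⅙))) = 52226/(-19/8) = 52226*(-8/19) = -417808/19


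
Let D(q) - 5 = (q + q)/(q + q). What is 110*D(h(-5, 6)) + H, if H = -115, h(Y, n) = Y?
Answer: 545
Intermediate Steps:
D(q) = 6 (D(q) = 5 + (q + q)/(q + q) = 5 + (2*q)/((2*q)) = 5 + (2*q)*(1/(2*q)) = 5 + 1 = 6)
110*D(h(-5, 6)) + H = 110*6 - 115 = 660 - 115 = 545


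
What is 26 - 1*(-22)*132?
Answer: 2930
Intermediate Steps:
26 - 1*(-22)*132 = 26 + 22*132 = 26 + 2904 = 2930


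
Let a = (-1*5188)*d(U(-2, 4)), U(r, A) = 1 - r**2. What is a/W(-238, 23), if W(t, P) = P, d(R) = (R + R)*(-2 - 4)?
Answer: -186768/23 ≈ -8120.3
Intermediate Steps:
d(R) = -12*R (d(R) = (2*R)*(-6) = -12*R)
a = -186768 (a = (-1*5188)*(-12*(1 - 1*(-2)**2)) = -(-62256)*(1 - 1*4) = -(-62256)*(1 - 4) = -(-62256)*(-3) = -5188*36 = -186768)
a/W(-238, 23) = -186768/23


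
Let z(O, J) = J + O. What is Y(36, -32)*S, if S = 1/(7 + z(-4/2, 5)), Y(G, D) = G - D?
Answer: 34/5 ≈ 6.8000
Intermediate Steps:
S = ⅒ (S = 1/(7 + (5 - 4/2)) = 1/(7 + (5 - 4*½)) = 1/(7 + (5 - 2)) = 1/(7 + 3) = 1/10 = ⅒ ≈ 0.10000)
Y(36, -32)*S = (36 - 1*(-32))*(⅒) = (36 + 32)*(⅒) = 68*(⅒) = 34/5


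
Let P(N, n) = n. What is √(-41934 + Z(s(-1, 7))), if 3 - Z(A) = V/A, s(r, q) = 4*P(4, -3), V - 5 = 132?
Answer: I*√1509105/6 ≈ 204.74*I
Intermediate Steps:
V = 137 (V = 5 + 132 = 137)
s(r, q) = -12 (s(r, q) = 4*(-3) = -12)
Z(A) = 3 - 137/A
√(-41934 + Z(s(-1, 7))) = √(-41934 + (3 - 137/(-12))) = √(-41934 + (3 - 137*(-1/12))) = √(-41934 + (3 + 137/12)) = √(-41934 + 173/12) = √(-503035/12) = I*√1509105/6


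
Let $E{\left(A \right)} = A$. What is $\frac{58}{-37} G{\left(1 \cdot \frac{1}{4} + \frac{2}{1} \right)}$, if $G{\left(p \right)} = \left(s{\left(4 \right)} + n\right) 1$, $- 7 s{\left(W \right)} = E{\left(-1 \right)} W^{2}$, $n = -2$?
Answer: $- \frac{116}{259} \approx -0.44788$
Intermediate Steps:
$s{\left(W \right)} = \frac{W^{2}}{7}$ ($s{\left(W \right)} = - \frac{\left(-1\right) W^{2}}{7} = \frac{W^{2}}{7}$)
$G{\left(p \right)} = \frac{2}{7}$ ($G{\left(p \right)} = \left(\frac{4^{2}}{7} - 2\right) 1 = \left(\frac{1}{7} \cdot 16 - 2\right) 1 = \left(\frac{16}{7} - 2\right) 1 = \frac{2}{7} \cdot 1 = \frac{2}{7}$)
$\frac{58}{-37} G{\left(1 \cdot \frac{1}{4} + \frac{2}{1} \right)} = \frac{58}{-37} \cdot \frac{2}{7} = 58 \left(- \frac{1}{37}\right) \frac{2}{7} = \left(- \frac{58}{37}\right) \frac{2}{7} = - \frac{116}{259}$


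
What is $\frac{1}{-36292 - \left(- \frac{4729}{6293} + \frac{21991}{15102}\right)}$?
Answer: $- \frac{95036886}{3449145638717} \approx -2.7554 \cdot 10^{-5}$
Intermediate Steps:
$\frac{1}{-36292 - \left(- \frac{4729}{6293} + \frac{21991}{15102}\right)} = \frac{1}{-36292 - \frac{66972005}{95036886}} = \frac{1}{- \frac{3449145638717}{95036886}} = - \frac{95036886}{3449145638717}$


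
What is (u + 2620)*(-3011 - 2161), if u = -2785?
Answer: 853380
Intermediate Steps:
(u + 2620)*(-3011 - 2161) = (-2785 + 2620)*(-3011 - 2161) = -165*(-5172) = 853380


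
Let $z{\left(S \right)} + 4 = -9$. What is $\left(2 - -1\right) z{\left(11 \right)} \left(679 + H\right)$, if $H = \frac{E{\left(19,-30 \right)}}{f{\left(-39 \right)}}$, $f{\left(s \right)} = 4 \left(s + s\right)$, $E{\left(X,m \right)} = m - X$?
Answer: $- \frac{211897}{8} \approx -26487.0$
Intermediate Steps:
$z{\left(S \right)} = -13$ ($z{\left(S \right)} = -4 - 9 = -13$)
$f{\left(s \right)} = 8 s$ ($f{\left(s \right)} = 4 \cdot 2 s = 8 s$)
$H = \frac{49}{312}$ ($H = \frac{-30 - 19}{8 \left(-39\right)} = \frac{-30 - 19}{-312} = \left(-49\right) \left(- \frac{1}{312}\right) = \frac{49}{312} \approx 0.15705$)
$\left(2 - -1\right) z{\left(11 \right)} \left(679 + H\right) = \left(2 - -1\right) \left(-13\right) \left(679 + \frac{49}{312}\right) = \left(2 + 1\right) \left(-13\right) \frac{211897}{312} = 3 \left(-13\right) \frac{211897}{312} = \left(-39\right) \frac{211897}{312} = - \frac{211897}{8}$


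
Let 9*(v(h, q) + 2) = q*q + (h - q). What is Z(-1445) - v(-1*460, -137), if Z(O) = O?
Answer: -31433/9 ≈ -3492.6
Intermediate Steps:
v(h, q) = -2 - q/9 + h/9 + q²/9 (v(h, q) = -2 + (q*q + (h - q))/9 = -2 + (q² + (h - q))/9 = -2 + (h + q² - q)/9 = -2 + (-q/9 + h/9 + q²/9) = -2 - q/9 + h/9 + q²/9)
Z(-1445) - v(-1*460, -137) = -1445 - (-2 - ⅑*(-137) + (-1*460)/9 + (⅑)*(-137)²) = -1445 - (-2 + 137/9 + (⅑)*(-460) + (⅑)*18769) = -1445 - (-2 + 137/9 - 460/9 + 18769/9) = -1445 - 1*18428/9 = -1445 - 18428/9 = -31433/9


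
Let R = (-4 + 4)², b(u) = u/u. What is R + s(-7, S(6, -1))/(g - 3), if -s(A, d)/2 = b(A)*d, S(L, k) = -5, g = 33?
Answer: ⅓ ≈ 0.33333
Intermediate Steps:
b(u) = 1
R = 0 (R = 0² = 0)
s(A, d) = -2*d
R + s(-7, S(6, -1))/(g - 3) = 0 + (-2*(-5))/(33 - 3) = 0 + 10/30 = 0 + (1/30)*10 = 0 + ⅓ = ⅓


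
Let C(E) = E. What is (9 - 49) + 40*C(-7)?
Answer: -320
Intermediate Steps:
(9 - 49) + 40*C(-7) = (9 - 49) + 40*(-7) = -40 - 280 = -320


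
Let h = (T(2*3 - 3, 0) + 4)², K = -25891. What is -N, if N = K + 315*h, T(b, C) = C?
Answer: 20851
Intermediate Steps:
h = 16 (h = (0 + 4)² = 4² = 16)
N = -20851 (N = -25891 + 315*16 = -25891 + 5040 = -20851)
-N = -1*(-20851) = 20851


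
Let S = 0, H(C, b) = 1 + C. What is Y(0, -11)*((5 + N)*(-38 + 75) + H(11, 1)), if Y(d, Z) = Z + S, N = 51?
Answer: -22924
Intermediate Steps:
Y(d, Z) = Z (Y(d, Z) = Z + 0 = Z)
Y(0, -11)*((5 + N)*(-38 + 75) + H(11, 1)) = -11*((5 + 51)*(-38 + 75) + (1 + 11)) = -11*(56*37 + 12) = -11*(2072 + 12) = -11*2084 = -22924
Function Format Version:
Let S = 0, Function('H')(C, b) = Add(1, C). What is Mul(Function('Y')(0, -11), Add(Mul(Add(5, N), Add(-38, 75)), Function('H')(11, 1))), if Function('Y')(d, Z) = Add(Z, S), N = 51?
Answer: -22924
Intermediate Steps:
Function('Y')(d, Z) = Z (Function('Y')(d, Z) = Add(Z, 0) = Z)
Mul(Function('Y')(0, -11), Add(Mul(Add(5, N), Add(-38, 75)), Function('H')(11, 1))) = Mul(-11, Add(Mul(Add(5, 51), Add(-38, 75)), Add(1, 11))) = Mul(-11, Add(Mul(56, 37), 12)) = Mul(-11, Add(2072, 12)) = Mul(-11, 2084) = -22924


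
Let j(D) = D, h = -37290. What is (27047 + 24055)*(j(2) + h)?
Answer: -1905491376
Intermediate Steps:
(27047 + 24055)*(j(2) + h) = (27047 + 24055)*(2 - 37290) = 51102*(-37288) = -1905491376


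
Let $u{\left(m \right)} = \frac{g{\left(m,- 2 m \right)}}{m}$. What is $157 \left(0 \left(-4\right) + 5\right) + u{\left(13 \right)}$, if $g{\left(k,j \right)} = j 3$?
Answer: $779$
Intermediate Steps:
$g{\left(k,j \right)} = 3 j$
$u{\left(m \right)} = -6$ ($u{\left(m \right)} = \frac{3 \left(- 2 m\right)}{m} = \frac{\left(-6\right) m}{m} = -6$)
$157 \left(0 \left(-4\right) + 5\right) + u{\left(13 \right)} = 157 \left(0 \left(-4\right) + 5\right) - 6 = 157 \left(0 + 5\right) - 6 = 157 \cdot 5 - 6 = 785 - 6 = 779$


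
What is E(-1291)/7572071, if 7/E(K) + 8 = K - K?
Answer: -7/60576568 ≈ -1.1556e-7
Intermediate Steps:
E(K) = -7/8 (E(K) = 7/(-8 + (K - K)) = 7/(-8 + 0) = 7/(-8) = 7*(-⅛) = -7/8)
E(-1291)/7572071 = -7/8/7572071 = -7/8*1/7572071 = -7/60576568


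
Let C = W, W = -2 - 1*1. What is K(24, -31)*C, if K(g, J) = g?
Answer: -72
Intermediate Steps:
W = -3 (W = -2 - 1 = -3)
C = -3
K(24, -31)*C = 24*(-3) = -72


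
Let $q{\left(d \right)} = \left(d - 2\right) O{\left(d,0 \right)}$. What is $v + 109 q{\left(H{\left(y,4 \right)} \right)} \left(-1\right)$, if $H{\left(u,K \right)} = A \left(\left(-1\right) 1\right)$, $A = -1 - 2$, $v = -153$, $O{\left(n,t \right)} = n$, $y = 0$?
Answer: $-480$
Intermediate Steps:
$A = -3$
$H{\left(u,K \right)} = 3$ ($H{\left(u,K \right)} = - 3 \left(\left(-1\right) 1\right) = \left(-3\right) \left(-1\right) = 3$)
$q{\left(d \right)} = d \left(-2 + d\right)$ ($q{\left(d \right)} = \left(d - 2\right) d = \left(-2 + d\right) d = d \left(-2 + d\right)$)
$v + 109 q{\left(H{\left(y,4 \right)} \right)} \left(-1\right) = -153 + 109 \cdot 3 \left(-2 + 3\right) \left(-1\right) = -153 + 109 \cdot 3 \cdot 1 \left(-1\right) = -153 + 109 \cdot 3 \left(-1\right) = -153 + 109 \left(-3\right) = -153 - 327 = -480$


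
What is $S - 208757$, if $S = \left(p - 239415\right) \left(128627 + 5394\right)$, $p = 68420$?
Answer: $-22917129652$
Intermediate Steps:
$S = -22916920895$ ($S = \left(68420 - 239415\right) \left(128627 + 5394\right) = \left(-170995\right) 134021 = -22916920895$)
$S - 208757 = -22916920895 - 208757 = -22917129652$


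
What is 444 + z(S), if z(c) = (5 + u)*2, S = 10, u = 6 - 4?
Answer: 458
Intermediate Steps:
u = 2
z(c) = 14 (z(c) = (5 + 2)*2 = 7*2 = 14)
444 + z(S) = 444 + 14 = 458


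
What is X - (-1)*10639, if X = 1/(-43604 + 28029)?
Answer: 165702424/15575 ≈ 10639.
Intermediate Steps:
X = -1/15575 (X = 1/(-15575) = -1/15575 ≈ -6.4205e-5)
X - (-1)*10639 = -1/15575 - (-1)*10639 = -1/15575 - 1*(-10639) = -1/15575 + 10639 = 165702424/15575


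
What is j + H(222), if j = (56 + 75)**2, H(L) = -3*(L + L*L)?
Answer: -131357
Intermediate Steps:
H(L) = -3*L - 3*L**2 (H(L) = -3*(L + L**2) = -3*L - 3*L**2)
j = 17161 (j = 131**2 = 17161)
j + H(222) = 17161 - 3*222*(1 + 222) = 17161 - 3*222*223 = 17161 - 148518 = -131357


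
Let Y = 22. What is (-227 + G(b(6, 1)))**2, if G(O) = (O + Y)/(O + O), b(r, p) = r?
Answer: 454276/9 ≈ 50475.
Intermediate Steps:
G(O) = (22 + O)/(2*O) (G(O) = (O + 22)/(O + O) = (22 + O)/((2*O)) = (22 + O)*(1/(2*O)) = (22 + O)/(2*O))
(-227 + G(b(6, 1)))**2 = (-227 + (1/2)*(22 + 6)/6)**2 = (-227 + (1/2)*(1/6)*28)**2 = (-227 + 7/3)**2 = (-674/3)**2 = 454276/9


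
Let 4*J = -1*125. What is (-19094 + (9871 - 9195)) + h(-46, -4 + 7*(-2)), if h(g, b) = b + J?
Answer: -73869/4 ≈ -18467.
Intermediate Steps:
J = -125/4 (J = (-1*125)/4 = (¼)*(-125) = -125/4 ≈ -31.250)
h(g, b) = -125/4 + b (h(g, b) = b - 125/4 = -125/4 + b)
(-19094 + (9871 - 9195)) + h(-46, -4 + 7*(-2)) = (-19094 + (9871 - 9195)) + (-125/4 + (-4 + 7*(-2))) = (-19094 + 676) + (-125/4 + (-4 - 14)) = -18418 + (-125/4 - 18) = -18418 - 197/4 = -73869/4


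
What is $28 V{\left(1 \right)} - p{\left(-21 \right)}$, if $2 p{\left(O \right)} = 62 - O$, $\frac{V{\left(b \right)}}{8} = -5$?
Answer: $- \frac{2323}{2} \approx -1161.5$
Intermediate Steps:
$V{\left(b \right)} = -40$ ($V{\left(b \right)} = 8 \left(-5\right) = -40$)
$p{\left(O \right)} = 31 - \frac{O}{2}$ ($p{\left(O \right)} = \frac{62 - O}{2} = 31 - \frac{O}{2}$)
$28 V{\left(1 \right)} - p{\left(-21 \right)} = 28 \left(-40\right) - \left(31 - - \frac{21}{2}\right) = -1120 - \left(31 + \frac{21}{2}\right) = -1120 - \frac{83}{2} = - \frac{2323}{2}$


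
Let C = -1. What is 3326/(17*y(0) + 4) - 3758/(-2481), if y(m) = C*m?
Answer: 4133419/4962 ≈ 833.01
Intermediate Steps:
y(m) = -m
3326/(17*y(0) + 4) - 3758/(-2481) = 3326/(17*(-1*0) + 4) - 3758/(-2481) = 3326/(17*0 + 4) - 3758*(-1/2481) = 3326/(0 + 4) + 3758/2481 = 3326/4 + 3758/2481 = 3326*(¼) + 3758/2481 = 1663/2 + 3758/2481 = 4133419/4962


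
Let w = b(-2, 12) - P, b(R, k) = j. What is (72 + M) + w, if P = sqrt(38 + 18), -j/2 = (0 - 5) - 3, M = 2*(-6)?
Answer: 76 - 2*sqrt(14) ≈ 68.517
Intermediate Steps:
M = -12
j = 16 (j = -2*((0 - 5) - 3) = -2*(-5 - 3) = -2*(-8) = 16)
b(R, k) = 16
P = 2*sqrt(14) (P = sqrt(56) = 2*sqrt(14) ≈ 7.4833)
w = 16 - 2*sqrt(14) ≈ 8.5167
(72 + M) + w = (72 - 12) + (16 - 2*sqrt(14)) = 60 + (16 - 2*sqrt(14)) = 76 - 2*sqrt(14)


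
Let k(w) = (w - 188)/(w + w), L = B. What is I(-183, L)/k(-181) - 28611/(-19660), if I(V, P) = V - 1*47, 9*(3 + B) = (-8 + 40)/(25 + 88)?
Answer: -1626334141/7254540 ≈ -224.18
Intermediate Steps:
B = -3019/1017 (B = -3 + ((-8 + 40)/(25 + 88))/9 = -3 + (32/113)/9 = -3 + (32*(1/113))/9 = -3 + (⅑)*(32/113) = -3 + 32/1017 = -3019/1017 ≈ -2.9685)
L = -3019/1017 ≈ -2.9685
k(w) = (-188 + w)/(2*w) (k(w) = (-188 + w)/((2*w)) = (-188 + w)*(1/(2*w)) = (-188 + w)/(2*w))
I(V, P) = -47 + V (I(V, P) = V - 47 = -47 + V)
I(-183, L)/k(-181) - 28611/(-19660) = (-47 - 183)/(((½)*(-188 - 181)/(-181))) - 28611/(-19660) = -230/((½)*(-1/181)*(-369)) - 28611*(-1/19660) = -230/369/362 + 28611/19660 = -230*362/369 + 28611/19660 = -83260/369 + 28611/19660 = -1626334141/7254540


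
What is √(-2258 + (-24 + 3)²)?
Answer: I*√1817 ≈ 42.626*I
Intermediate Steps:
√(-2258 + (-24 + 3)²) = √(-2258 + (-21)²) = √(-2258 + 441) = √(-1817) = I*√1817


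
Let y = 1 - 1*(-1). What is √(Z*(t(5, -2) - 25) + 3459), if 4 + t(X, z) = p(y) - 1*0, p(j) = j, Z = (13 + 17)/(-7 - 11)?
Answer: 4*√219 ≈ 59.195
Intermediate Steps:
y = 2 (y = 1 + 1 = 2)
Z = -5/3 (Z = 30/(-18) = 30*(-1/18) = -5/3 ≈ -1.6667)
t(X, z) = -2 (t(X, z) = -4 + (2 - 1*0) = -4 + (2 + 0) = -4 + 2 = -2)
√(Z*(t(5, -2) - 25) + 3459) = √(-5*(-2 - 25)/3 + 3459) = √(-5/3*(-27) + 3459) = √(45 + 3459) = √3504 = 4*√219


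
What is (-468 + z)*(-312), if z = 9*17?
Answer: 98280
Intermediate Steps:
z = 153
(-468 + z)*(-312) = (-468 + 153)*(-312) = -315*(-312) = 98280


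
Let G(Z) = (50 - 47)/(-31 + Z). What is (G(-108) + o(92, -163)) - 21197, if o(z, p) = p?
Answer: -2969043/139 ≈ -21360.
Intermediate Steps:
G(Z) = 3/(-31 + Z)
(G(-108) + o(92, -163)) - 21197 = (3/(-31 - 108) - 163) - 21197 = (3/(-139) - 163) - 21197 = (3*(-1/139) - 163) - 21197 = (-3/139 - 163) - 21197 = -22660/139 - 21197 = -2969043/139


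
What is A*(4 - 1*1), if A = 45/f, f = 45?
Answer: 3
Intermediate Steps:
A = 1 (A = 45/45 = 45*(1/45) = 1)
A*(4 - 1*1) = 1*(4 - 1*1) = 1*(4 - 1) = 1*3 = 3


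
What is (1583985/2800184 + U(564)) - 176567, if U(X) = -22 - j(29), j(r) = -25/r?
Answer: -14339853138739/81205336 ≈ -1.7659e+5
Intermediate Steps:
U(X) = -613/29 (U(X) = -22 - (-25)/29 = -22 - 1*(-25/29) = -22 + 25/29 = -613/29)
(1583985/2800184 + U(564)) - 176567 = (1583985/2800184 - 613/29) - 176567 = -1670577227/81205336 - 176567 = -14339853138739/81205336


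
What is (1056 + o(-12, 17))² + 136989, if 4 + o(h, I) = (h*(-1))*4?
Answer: 1346989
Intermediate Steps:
o(h, I) = -4 - 4*h (o(h, I) = -4 + (h*(-1))*4 = -4 - h*4 = -4 - 4*h)
(1056 + o(-12, 17))² + 136989 = (1056 + (-4 - 4*(-12)))² + 136989 = (1056 + (-4 + 48))² + 136989 = (1056 + 44)² + 136989 = 1100² + 136989 = 1210000 + 136989 = 1346989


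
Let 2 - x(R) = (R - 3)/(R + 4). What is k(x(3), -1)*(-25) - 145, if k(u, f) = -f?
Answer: -170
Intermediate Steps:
x(R) = 2 - (-3 + R)/(4 + R) (x(R) = 2 - (R - 3)/(R + 4) = 2 - (-3 + R)/(4 + R))
k(x(3), -1)*(-25) - 145 = -1*(-1)*(-25) - 145 = 1*(-25) - 145 = -25 - 145 = -170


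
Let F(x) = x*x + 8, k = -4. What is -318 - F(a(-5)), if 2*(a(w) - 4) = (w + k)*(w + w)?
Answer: -2727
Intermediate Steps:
a(w) = 4 + w*(-4 + w) (a(w) = 4 + ((w - 4)*(w + w))/2 = 4 + ((-4 + w)*(2*w))/2 = 4 + (2*w*(-4 + w))/2 = 4 + w*(-4 + w))
F(x) = 8 + x² (F(x) = x² + 8 = 8 + x²)
-318 - F(a(-5)) = -318 - (8 + (4 + (-5)² - 4*(-5))²) = -318 - (8 + (4 + 25 + 20)²) = -318 - (8 + 49²) = -318 - (8 + 2401) = -318 - 1*2409 = -318 - 2409 = -2727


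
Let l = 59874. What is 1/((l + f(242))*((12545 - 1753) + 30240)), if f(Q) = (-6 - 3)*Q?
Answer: 1/2367382272 ≈ 4.2241e-10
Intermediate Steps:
f(Q) = -9*Q
1/((l + f(242))*((12545 - 1753) + 30240)) = 1/((59874 - 9*242)*((12545 - 1753) + 30240)) = 1/((59874 - 2178)*(10792 + 30240)) = 1/(57696*41032) = (1/57696)*(1/41032) = 1/2367382272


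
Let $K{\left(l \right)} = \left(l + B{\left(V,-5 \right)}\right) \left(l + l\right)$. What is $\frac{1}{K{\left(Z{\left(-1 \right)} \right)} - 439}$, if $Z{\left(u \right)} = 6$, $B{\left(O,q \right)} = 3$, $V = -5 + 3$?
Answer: $- \frac{1}{331} \approx -0.0030211$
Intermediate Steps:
$V = -2$
$K{\left(l \right)} = 2 l \left(3 + l\right)$ ($K{\left(l \right)} = \left(l + 3\right) \left(l + l\right) = \left(3 + l\right) 2 l = 2 l \left(3 + l\right)$)
$\frac{1}{K{\left(Z{\left(-1 \right)} \right)} - 439} = \frac{1}{2 \cdot 6 \left(3 + 6\right) - 439} = \frac{1}{2 \cdot 6 \cdot 9 - 439} = \frac{1}{108 - 439} = \frac{1}{-331} = - \frac{1}{331}$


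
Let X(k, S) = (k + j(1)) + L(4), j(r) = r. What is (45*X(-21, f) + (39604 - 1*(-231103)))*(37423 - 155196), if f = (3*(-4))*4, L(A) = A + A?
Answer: -31818378091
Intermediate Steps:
L(A) = 2*A
f = -48 (f = -12*4 = -48)
X(k, S) = 9 + k (X(k, S) = (k + 1) + 2*4 = (1 + k) + 8 = 9 + k)
(45*X(-21, f) + (39604 - 1*(-231103)))*(37423 - 155196) = (45*(9 - 21) + (39604 - 1*(-231103)))*(37423 - 155196) = (45*(-12) + (39604 + 231103))*(-117773) = (-540 + 270707)*(-117773) = 270167*(-117773) = -31818378091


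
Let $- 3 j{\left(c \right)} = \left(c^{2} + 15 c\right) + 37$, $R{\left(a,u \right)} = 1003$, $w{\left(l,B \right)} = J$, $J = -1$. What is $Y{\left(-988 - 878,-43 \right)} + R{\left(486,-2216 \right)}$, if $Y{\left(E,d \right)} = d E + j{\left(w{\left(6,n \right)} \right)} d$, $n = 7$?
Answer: $\frac{244712}{3} \approx 81571.0$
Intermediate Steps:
$w{\left(l,B \right)} = -1$
$j{\left(c \right)} = - \frac{37}{3} - 5 c - \frac{c^{2}}{3}$ ($j{\left(c \right)} = - \frac{\left(c^{2} + 15 c\right) + 37}{3} = - \frac{37 + c^{2} + 15 c}{3} = - \frac{37}{3} - 5 c - \frac{c^{2}}{3}$)
$Y{\left(E,d \right)} = - \frac{23 d}{3} + E d$ ($Y{\left(E,d \right)} = d E + \left(- \frac{37}{3} - -5 - \frac{\left(-1\right)^{2}}{3}\right) d = E d + \left(- \frac{37}{3} + 5 - \frac{1}{3}\right) d = E d - \frac{23 d}{3} = - \frac{23 d}{3} + E d$)
$Y{\left(-988 - 878,-43 \right)} + R{\left(486,-2216 \right)} = \frac{1}{3} \left(-43\right) \left(-23 + 3 \left(-988 - 878\right)\right) + 1003 = \frac{1}{3} \left(-43\right) \left(-23 + 3 \left(-1866\right)\right) + 1003 = \frac{1}{3} \left(-43\right) \left(-23 - 5598\right) + 1003 = \frac{1}{3} \left(-43\right) \left(-5621\right) + 1003 = \frac{241703}{3} + 1003 = \frac{244712}{3}$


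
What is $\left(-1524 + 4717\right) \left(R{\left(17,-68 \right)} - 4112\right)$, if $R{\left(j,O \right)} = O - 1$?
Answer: $-13349933$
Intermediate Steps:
$R{\left(j,O \right)} = -1 + O$ ($R{\left(j,O \right)} = O - 1 = -1 + O$)
$\left(-1524 + 4717\right) \left(R{\left(17,-68 \right)} - 4112\right) = \left(-1524 + 4717\right) \left(\left(-1 - 68\right) - 4112\right) = 3193 \left(-69 - 4112\right) = 3193 \left(-4181\right) = -13349933$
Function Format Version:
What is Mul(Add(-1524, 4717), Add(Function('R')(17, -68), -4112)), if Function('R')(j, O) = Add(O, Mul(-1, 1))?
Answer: -13349933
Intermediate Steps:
Function('R')(j, O) = Add(-1, O) (Function('R')(j, O) = Add(O, -1) = Add(-1, O))
Mul(Add(-1524, 4717), Add(Function('R')(17, -68), -4112)) = Mul(Add(-1524, 4717), Add(Add(-1, -68), -4112)) = Mul(3193, Add(-69, -4112)) = Mul(3193, -4181) = -13349933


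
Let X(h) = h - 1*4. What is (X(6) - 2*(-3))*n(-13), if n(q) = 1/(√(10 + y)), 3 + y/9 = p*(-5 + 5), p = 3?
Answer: -8*I*√17/17 ≈ -1.9403*I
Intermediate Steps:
X(h) = -4 + h (X(h) = h - 4 = -4 + h)
y = -27 (y = -27 + 9*(3*(-5 + 5)) = -27 + 9*(3*0) = -27 + 9*0 = -27 + 0 = -27)
n(q) = -I*√17/17 (n(q) = 1/(√(10 - 27)) = 1/(√(-17)) = 1/(I*√17) = -I*√17/17)
(X(6) - 2*(-3))*n(-13) = ((-4 + 6) - 2*(-3))*(-I*√17/17) = (2 + 6)*(-I*√17/17) = 8*(-I*√17/17) = -8*I*√17/17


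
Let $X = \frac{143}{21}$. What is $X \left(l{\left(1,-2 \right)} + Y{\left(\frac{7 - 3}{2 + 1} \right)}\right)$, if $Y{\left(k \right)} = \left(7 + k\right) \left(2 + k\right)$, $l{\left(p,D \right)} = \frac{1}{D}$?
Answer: $\frac{70213}{378} \approx 185.75$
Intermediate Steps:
$X = \frac{143}{21}$ ($X = 143 \cdot \frac{1}{21} = \frac{143}{21} \approx 6.8095$)
$Y{\left(k \right)} = \left(2 + k\right) \left(7 + k\right)$
$X \left(l{\left(1,-2 \right)} + Y{\left(\frac{7 - 3}{2 + 1} \right)}\right) = \frac{143 \left(\frac{1}{-2} + \left(14 + \left(\frac{7 - 3}{2 + 1}\right)^{2} + 9 \frac{7 - 3}{2 + 1}\right)\right)}{21} = \frac{143 \left(- \frac{1}{2} + \left(14 + \left(\frac{4}{3}\right)^{2} + 9 \cdot \frac{4}{3}\right)\right)}{21} = \frac{143 \left(- \frac{1}{2} + \left(14 + \frac{16}{9} + 12\right)\right)}{21} = \frac{143 \left(- \frac{1}{2} + \frac{250}{9}\right)}{21} = \frac{143}{21} \cdot \frac{491}{18} = \frac{70213}{378}$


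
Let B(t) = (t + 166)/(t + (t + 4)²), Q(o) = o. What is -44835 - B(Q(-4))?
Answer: -89589/2 ≈ -44795.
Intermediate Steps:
B(t) = (166 + t)/(t + (4 + t)²)
-44835 - B(Q(-4)) = -44835 - (166 - 4)/(-4 + (4 - 4)²) = -44835 - 162/(-4 + 0²) = -44835 - 162/(-4 + 0) = -44835 - 162/(-4) = -44835 - (-1)*162/4 = -44835 - 1*(-81/2) = -44835 + 81/2 = -89589/2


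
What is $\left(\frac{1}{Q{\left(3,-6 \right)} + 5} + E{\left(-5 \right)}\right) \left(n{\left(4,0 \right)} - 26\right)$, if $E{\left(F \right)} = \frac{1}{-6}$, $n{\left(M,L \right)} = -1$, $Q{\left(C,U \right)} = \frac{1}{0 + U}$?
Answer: $- \frac{63}{58} \approx -1.0862$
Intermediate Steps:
$Q{\left(C,U \right)} = \frac{1}{U}$
$E{\left(F \right)} = - \frac{1}{6}$
$\left(\frac{1}{Q{\left(3,-6 \right)} + 5} + E{\left(-5 \right)}\right) \left(n{\left(4,0 \right)} - 26\right) = \left(\frac{1}{\frac{1}{-6} + 5} - \frac{1}{6}\right) \left(-1 - 26\right) = \left(\frac{1}{- \frac{1}{6} + 5} - \frac{1}{6}\right) \left(-1 - 26\right) = \left(\frac{1}{\frac{29}{6}} - \frac{1}{6}\right) \left(-27\right) = \left(\frac{6}{29} - \frac{1}{6}\right) \left(-27\right) = \frac{7}{174} \left(-27\right) = - \frac{63}{58}$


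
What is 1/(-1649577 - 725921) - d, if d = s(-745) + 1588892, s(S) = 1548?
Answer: -3778087039121/2375498 ≈ -1.5904e+6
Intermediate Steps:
d = 1590440 (d = 1548 + 1588892 = 1590440)
1/(-1649577 - 725921) - d = 1/(-1649577 - 725921) - 1*1590440 = 1/(-2375498) - 1590440 = -1/2375498 - 1590440 = -3778087039121/2375498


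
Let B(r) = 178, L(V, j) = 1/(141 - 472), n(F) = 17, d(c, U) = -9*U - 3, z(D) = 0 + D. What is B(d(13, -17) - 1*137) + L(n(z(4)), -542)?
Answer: 58917/331 ≈ 178.00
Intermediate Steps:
z(D) = D
d(c, U) = -3 - 9*U
L(V, j) = -1/331 (L(V, j) = 1/(-331) = -1/331)
B(d(13, -17) - 1*137) + L(n(z(4)), -542) = 178 - 1/331 = 58917/331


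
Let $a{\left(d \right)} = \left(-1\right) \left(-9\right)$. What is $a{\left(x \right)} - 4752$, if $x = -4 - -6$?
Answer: $-4743$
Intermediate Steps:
$x = 2$ ($x = -4 + 6 = 2$)
$a{\left(d \right)} = 9$
$a{\left(x \right)} - 4752 = 9 - 4752 = -4743$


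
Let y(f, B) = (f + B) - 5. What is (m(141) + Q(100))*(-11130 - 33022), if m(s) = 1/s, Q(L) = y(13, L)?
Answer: -672390808/141 ≈ -4.7687e+6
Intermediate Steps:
y(f, B) = -5 + B + f (y(f, B) = (B + f) - 5 = -5 + B + f)
Q(L) = 8 + L (Q(L) = -5 + L + 13 = 8 + L)
(m(141) + Q(100))*(-11130 - 33022) = (1/141 + (8 + 100))*(-11130 - 33022) = (1/141 + 108)*(-44152) = (15229/141)*(-44152) = -672390808/141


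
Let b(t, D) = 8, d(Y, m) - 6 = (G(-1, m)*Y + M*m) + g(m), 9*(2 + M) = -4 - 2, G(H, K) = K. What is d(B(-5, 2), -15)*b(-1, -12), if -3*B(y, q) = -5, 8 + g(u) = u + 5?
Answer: 24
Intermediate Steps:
g(u) = -3 + u (g(u) = -8 + (u + 5) = -8 + (5 + u) = -3 + u)
B(y, q) = 5/3 (B(y, q) = -1/3*(-5) = 5/3)
M = -8/3 (M = -2 + (-4 - 2)/9 = -2 + (1/9)*(-6) = -2 - 2/3 = -8/3 ≈ -2.6667)
d(Y, m) = 3 - 5*m/3 + Y*m (d(Y, m) = 6 + ((m*Y - 8*m/3) + (-3 + m)) = 6 + ((Y*m - 8*m/3) + (-3 + m)) = 6 + ((-8*m/3 + Y*m) + (-3 + m)) = 6 + (-3 - 5*m/3 + Y*m) = 3 - 5*m/3 + Y*m)
d(B(-5, 2), -15)*b(-1, -12) = (3 - 5/3*(-15) + (5/3)*(-15))*8 = (3 + 25 - 25)*8 = 3*8 = 24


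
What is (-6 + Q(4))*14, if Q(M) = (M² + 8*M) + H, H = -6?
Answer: 504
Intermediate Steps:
Q(M) = -6 + M² + 8*M (Q(M) = (M² + 8*M) - 6 = -6 + M² + 8*M)
(-6 + Q(4))*14 = (-6 + (-6 + 4² + 8*4))*14 = (-6 + (-6 + 16 + 32))*14 = (-6 + 42)*14 = 36*14 = 504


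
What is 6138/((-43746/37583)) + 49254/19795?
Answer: -760707350241/144325345 ≈ -5270.8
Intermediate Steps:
6138/((-43746/37583)) + 49254/19795 = 6138/((-43746*1/37583)) + 49254*(1/19795) = 6138/(-43746/37583) + 49254/19795 = 6138*(-37583/43746) + 49254/19795 = -38447409/7291 + 49254/19795 = -760707350241/144325345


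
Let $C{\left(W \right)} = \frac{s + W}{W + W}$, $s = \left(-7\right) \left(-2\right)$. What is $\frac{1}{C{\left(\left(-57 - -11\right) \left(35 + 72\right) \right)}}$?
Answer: $\frac{2461}{1227} \approx 2.0057$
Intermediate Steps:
$s = 14$
$C{\left(W \right)} = \frac{14 + W}{2 W}$ ($C{\left(W \right)} = \frac{14 + W}{W + W} = \frac{14 + W}{2 W}$)
$\frac{1}{C{\left(\left(-57 - -11\right) \left(35 + 72\right) \right)}} = \frac{1}{\frac{1}{2} \frac{1}{\left(-57 - -11\right) \left(35 + 72\right)} \left(14 + \left(-57 - -11\right) \left(35 + 72\right)\right)} = \frac{1}{\frac{1}{2} \frac{1}{\left(-57 + \left(-63 + 74\right)\right) 107} \left(14 + \left(-57 + \left(-63 + 74\right)\right) 107\right)} = \frac{1}{\frac{1}{2} \frac{1}{\left(-57 + 11\right) 107} \left(14 + \left(-57 + 11\right) 107\right)} = \frac{1}{\frac{1}{2} \frac{1}{\left(-46\right) 107} \left(14 - 4922\right)} = \frac{1}{\frac{1}{2} \frac{1}{-4922} \left(14 - 4922\right)} = \frac{1}{\frac{1}{2} \left(- \frac{1}{4922}\right) \left(-4908\right)} = \frac{1}{\frac{1227}{2461}} = \frac{2461}{1227}$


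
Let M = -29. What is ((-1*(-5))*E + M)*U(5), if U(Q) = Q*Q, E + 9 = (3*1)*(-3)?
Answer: -2975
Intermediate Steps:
E = -18 (E = -9 + (3*1)*(-3) = -9 + 3*(-3) = -9 - 9 = -18)
U(Q) = Q²
((-1*(-5))*E + M)*U(5) = (-1*(-5)*(-18) - 29)*5² = (5*(-18) - 29)*25 = (-90 - 29)*25 = -119*25 = -2975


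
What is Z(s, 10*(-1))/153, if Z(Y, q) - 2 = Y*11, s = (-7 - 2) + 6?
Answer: -31/153 ≈ -0.20261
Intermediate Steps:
s = -3 (s = -9 + 6 = -3)
Z(Y, q) = 2 + 11*Y (Z(Y, q) = 2 + Y*11 = 2 + 11*Y)
Z(s, 10*(-1))/153 = (2 + 11*(-3))/153 = (2 - 33)*(1/153) = -31*1/153 = -31/153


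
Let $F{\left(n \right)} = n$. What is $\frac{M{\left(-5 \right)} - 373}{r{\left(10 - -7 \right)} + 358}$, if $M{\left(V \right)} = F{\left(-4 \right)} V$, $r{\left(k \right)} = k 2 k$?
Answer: $- \frac{353}{936} \approx -0.37714$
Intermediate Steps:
$r{\left(k \right)} = 2 k^{2}$ ($r{\left(k \right)} = 2 k k = 2 k^{2}$)
$M{\left(V \right)} = - 4 V$
$\frac{M{\left(-5 \right)} - 373}{r{\left(10 - -7 \right)} + 358} = \frac{\left(-4\right) \left(-5\right) - 373}{2 \left(10 - -7\right)^{2} + 358} = \frac{20 - 373}{2 \left(10 + 7\right)^{2} + 358} = - \frac{353}{2 \cdot 17^{2} + 358} = - \frac{353}{2 \cdot 289 + 358} = - \frac{353}{578 + 358} = - \frac{353}{936}$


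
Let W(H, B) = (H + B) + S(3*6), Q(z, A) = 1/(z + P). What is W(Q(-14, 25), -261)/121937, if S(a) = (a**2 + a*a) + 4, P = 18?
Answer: 1565/487748 ≈ 0.0032086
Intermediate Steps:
S(a) = 4 + 2*a**2 (S(a) = (a**2 + a**2) + 4 = 2*a**2 + 4 = 4 + 2*a**2)
Q(z, A) = 1/(18 + z) (Q(z, A) = 1/(z + 18) = 1/(18 + z))
W(H, B) = 652 + B + H (W(H, B) = (H + B) + (4 + 2*(3*6)**2) = (B + H) + (4 + 2*18**2) = (B + H) + (4 + 2*324) = (B + H) + (4 + 648) = (B + H) + 652 = 652 + B + H)
W(Q(-14, 25), -261)/121937 = (652 - 261 + 1/(18 - 14))/121937 = (652 - 261 + 1/4)*(1/121937) = (1565/4)*(1/121937) = 1565/487748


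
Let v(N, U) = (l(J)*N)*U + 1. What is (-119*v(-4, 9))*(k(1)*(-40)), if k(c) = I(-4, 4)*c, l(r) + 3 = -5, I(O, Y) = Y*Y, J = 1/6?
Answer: 22010240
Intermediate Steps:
J = ⅙ ≈ 0.16667
I(O, Y) = Y²
l(r) = -8 (l(r) = -3 - 5 = -8)
k(c) = 16*c (k(c) = 4²*c = 16*c)
v(N, U) = 1 - 8*N*U (v(N, U) = (-8*N)*U + 1 = -8*N*U + 1 = 1 - 8*N*U)
(-119*v(-4, 9))*(k(1)*(-40)) = (-119*(1 - 8*(-4)*9))*((16*1)*(-40)) = (-119*(1 + 288))*(16*(-40)) = -119*289*(-640) = -34391*(-640) = 22010240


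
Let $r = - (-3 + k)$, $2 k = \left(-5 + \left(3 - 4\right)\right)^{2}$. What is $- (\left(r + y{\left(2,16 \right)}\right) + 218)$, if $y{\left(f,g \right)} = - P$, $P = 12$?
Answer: $-191$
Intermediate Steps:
$y{\left(f,g \right)} = -12$ ($y{\left(f,g \right)} = \left(-1\right) 12 = -12$)
$k = 18$ ($k = \frac{\left(-5 + \left(3 - 4\right)\right)^{2}}{2} = \frac{\left(-5 - 1\right)^{2}}{2} = \frac{\left(-6\right)^{2}}{2} = \frac{1}{2} \cdot 36 = 18$)
$r = -15$ ($r = - (-3 + 18) = \left(-1\right) 15 = -15$)
$- (\left(r + y{\left(2,16 \right)}\right) + 218) = - (\left(-15 - 12\right) + 218) = - (-27 + 218) = \left(-1\right) 191 = -191$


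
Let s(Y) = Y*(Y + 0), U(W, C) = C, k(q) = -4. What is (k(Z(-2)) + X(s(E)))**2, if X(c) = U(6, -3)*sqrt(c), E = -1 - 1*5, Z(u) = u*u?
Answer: 484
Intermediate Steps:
Z(u) = u**2
E = -6 (E = -1 - 5 = -6)
s(Y) = Y**2 (s(Y) = Y*Y = Y**2)
X(c) = -3*sqrt(c)
(k(Z(-2)) + X(s(E)))**2 = (-4 - 3*sqrt((-6)**2))**2 = (-4 - 3*sqrt(36))**2 = (-4 - 3*6)**2 = (-4 - 18)**2 = (-22)**2 = 484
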